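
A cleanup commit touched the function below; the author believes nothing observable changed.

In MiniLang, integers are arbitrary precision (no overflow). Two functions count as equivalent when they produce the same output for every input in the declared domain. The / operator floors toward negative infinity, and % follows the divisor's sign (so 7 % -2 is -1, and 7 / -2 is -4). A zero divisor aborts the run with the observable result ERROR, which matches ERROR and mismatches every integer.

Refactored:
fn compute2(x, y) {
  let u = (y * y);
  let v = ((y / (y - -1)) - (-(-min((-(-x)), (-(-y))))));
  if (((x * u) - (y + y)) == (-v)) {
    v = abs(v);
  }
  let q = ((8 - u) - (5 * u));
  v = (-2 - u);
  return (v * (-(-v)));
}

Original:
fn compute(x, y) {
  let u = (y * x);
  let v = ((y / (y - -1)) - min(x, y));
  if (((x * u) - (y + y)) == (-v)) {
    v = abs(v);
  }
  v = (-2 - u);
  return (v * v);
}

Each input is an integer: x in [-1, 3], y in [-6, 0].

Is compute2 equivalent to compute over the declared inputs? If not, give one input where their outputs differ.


Consider the input x=-1, y=-6.
compute: u=6, then v=7, then (((x * u) - (y + y)) == (-v)) is false, then v=-8, then returns 64
compute2: u=36, then v=7, then (((x * u) - (y + y)) == (-v)) is false, then q=-208, then v=-38, then returns 1444
64 against 1444: the behavior changed.
verdict: not equivalent; witness: x=-1, y=-6


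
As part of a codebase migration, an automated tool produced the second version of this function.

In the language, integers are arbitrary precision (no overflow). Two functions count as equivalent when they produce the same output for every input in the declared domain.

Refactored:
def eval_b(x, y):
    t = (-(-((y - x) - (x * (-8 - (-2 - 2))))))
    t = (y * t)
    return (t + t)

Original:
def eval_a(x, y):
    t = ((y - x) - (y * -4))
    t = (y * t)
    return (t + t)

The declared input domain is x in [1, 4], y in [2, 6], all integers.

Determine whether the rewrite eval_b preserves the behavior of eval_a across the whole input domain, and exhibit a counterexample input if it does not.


Input x=1, y=2: 36 from eval_a versus 20 from eval_b.
verdict: not equivalent; witness: x=1, y=2


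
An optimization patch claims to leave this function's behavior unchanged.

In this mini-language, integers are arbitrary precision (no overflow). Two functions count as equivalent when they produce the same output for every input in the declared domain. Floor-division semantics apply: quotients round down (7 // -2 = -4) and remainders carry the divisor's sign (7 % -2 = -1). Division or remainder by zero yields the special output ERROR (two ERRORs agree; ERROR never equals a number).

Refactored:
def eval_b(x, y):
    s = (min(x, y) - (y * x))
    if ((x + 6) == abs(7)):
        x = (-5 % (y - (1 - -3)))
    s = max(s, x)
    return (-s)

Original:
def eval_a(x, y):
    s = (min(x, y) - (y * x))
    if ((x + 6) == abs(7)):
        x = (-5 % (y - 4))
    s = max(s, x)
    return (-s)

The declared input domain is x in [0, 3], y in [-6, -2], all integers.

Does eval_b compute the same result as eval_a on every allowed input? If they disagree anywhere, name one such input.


Changes here: constant usage differs, and arithmetic usage differs; the full 20-point sweep finds no disagreement.
verdict: equivalent


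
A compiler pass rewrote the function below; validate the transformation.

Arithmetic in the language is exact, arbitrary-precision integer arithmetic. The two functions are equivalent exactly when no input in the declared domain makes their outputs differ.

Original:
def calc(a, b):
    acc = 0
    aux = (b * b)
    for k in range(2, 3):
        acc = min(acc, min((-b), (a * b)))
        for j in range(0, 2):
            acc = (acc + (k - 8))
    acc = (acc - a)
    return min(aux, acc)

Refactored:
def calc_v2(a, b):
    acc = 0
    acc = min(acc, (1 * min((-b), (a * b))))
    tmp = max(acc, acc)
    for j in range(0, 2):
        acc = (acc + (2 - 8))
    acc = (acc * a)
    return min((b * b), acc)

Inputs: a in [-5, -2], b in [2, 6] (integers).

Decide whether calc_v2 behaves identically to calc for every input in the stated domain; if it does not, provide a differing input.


These are not equivalent — on a=-5, b=2 the outputs split (-17 vs 4).
calc: acc becomes 0; next aux becomes 4; next at k=2:; next acc becomes -10; next at j=0:; next acc becomes -16; next at j=1:; next acc becomes -22; next acc becomes -17; next final value -17
calc_v2: acc becomes 0; next acc becomes -10; next tmp becomes -10; next at j=0:; next acc becomes -16; next at j=1:; next acc becomes -22; next acc becomes 110; next final value 4
verdict: not equivalent; witness: a=-5, b=2


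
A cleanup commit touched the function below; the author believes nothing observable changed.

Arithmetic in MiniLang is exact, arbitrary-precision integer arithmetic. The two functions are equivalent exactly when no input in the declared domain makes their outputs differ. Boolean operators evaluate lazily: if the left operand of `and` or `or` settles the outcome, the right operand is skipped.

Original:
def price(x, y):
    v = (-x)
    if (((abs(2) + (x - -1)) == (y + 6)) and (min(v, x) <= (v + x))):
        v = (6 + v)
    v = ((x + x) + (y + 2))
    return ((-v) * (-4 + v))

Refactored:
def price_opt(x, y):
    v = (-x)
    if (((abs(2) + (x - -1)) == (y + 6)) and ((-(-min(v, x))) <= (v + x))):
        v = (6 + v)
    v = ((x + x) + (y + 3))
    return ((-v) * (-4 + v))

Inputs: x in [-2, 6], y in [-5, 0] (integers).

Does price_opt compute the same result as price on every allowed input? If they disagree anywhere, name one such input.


Try x=-2, y=-5.
price: v = 2; (((abs(2) + (x - -1)) == (y + 6)) and (min(v, x) <= (v + x))) -> true; v = 8; v = -7; return -77
price_opt: v = 2; (((abs(2) + (x - -1)) == (y + 6)) and ((-(-min(v, x))) <= (v + x))) -> true; v = 8; v = -6; return -60
-77 vs -60 — the two versions disagree here.
verdict: not equivalent; witness: x=-2, y=-5


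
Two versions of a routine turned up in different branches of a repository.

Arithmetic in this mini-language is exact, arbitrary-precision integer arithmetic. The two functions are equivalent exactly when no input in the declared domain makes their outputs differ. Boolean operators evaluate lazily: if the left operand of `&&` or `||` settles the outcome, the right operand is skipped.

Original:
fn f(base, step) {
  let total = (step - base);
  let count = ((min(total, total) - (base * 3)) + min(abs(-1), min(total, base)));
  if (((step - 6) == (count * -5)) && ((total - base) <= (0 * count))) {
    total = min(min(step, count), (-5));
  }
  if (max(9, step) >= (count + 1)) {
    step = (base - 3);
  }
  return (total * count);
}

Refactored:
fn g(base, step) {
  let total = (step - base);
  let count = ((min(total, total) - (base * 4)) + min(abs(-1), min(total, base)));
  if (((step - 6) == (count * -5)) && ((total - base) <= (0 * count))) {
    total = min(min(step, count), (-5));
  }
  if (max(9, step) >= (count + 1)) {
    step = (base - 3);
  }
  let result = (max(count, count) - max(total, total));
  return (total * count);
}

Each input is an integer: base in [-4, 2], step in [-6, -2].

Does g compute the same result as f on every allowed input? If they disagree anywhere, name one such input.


These are not equivalent — on base=-4, step=-6 the outputs split (-12 vs -20).
f: total=-2, then count=6, then (((step - 6) == (count * -5)) && ((total - base) <= (0 * count))) is false, then (max(9, step) >= (count + 1)) is true, then step=-7, then returns -12
g: total=-2, then count=10, then (((step - 6) == (count * -5)) && ((total - base) <= (0 * count))) is false, then (max(9, step) >= (count + 1)) is false, then result=12, then returns -20
verdict: not equivalent; witness: base=-4, step=-6


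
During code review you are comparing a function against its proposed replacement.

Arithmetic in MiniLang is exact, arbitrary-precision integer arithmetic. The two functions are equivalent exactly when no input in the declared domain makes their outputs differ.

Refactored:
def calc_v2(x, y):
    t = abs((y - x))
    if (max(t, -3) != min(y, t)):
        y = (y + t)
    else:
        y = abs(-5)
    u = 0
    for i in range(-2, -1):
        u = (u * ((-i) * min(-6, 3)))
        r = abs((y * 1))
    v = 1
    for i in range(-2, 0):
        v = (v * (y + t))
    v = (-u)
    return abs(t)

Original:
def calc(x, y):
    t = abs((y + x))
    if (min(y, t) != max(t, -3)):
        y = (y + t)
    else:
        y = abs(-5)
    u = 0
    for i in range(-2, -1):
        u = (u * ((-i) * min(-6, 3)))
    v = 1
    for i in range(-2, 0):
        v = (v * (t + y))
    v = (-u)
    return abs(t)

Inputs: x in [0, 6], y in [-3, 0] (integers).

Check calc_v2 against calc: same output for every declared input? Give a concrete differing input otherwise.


Run the pair on x=1, y=-3.
calc: t = 2; (min(y, t) != max(t, -3)) -> true; y = -1; u = 0; [i=-2]; u = 0; v = 1; [i=-2]; v = 1; [i=-1]; v = 1; v = 0; return 2
calc_v2: t = 4; (max(t, -3) != min(y, t)) -> true; y = 1; u = 0; [i=-2]; u = 0; r = 1; v = 1; [i=-2]; v = 5; [i=-1]; v = 25; v = 0; return 4
2 vs 4 — the two versions disagree here.
verdict: not equivalent; witness: x=1, y=-3


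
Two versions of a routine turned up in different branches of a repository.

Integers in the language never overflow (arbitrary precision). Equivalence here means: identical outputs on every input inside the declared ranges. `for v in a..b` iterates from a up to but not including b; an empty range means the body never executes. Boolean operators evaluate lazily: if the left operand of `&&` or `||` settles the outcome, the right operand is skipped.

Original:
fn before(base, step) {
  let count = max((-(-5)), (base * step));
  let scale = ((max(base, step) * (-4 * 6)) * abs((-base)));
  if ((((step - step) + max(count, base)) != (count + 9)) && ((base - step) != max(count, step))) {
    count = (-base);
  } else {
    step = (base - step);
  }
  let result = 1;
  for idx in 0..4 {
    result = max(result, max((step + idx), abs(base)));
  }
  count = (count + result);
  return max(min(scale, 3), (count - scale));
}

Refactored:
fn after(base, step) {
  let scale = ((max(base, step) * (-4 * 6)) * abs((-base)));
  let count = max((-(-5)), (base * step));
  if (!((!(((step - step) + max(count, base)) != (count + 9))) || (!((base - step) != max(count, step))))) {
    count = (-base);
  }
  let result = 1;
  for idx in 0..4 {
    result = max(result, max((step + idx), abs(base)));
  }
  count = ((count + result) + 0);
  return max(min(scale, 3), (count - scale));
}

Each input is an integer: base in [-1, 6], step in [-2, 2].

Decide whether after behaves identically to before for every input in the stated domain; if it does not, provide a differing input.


These are not equivalent — on base=3, step=-2 the outputs split (229 vs 224).
before: count becomes 5; next scale becomes -216; next ((((step - step) + max(count, base)) != (count + 9)) && ((base - step) != max(count, step))) evaluates to false; next step becomes 5; next result becomes 1; next at idx=0:; next result becomes 5; next at idx=1:; next result becomes 6; next at idx=2:; next result becomes 7; next at idx=3:; next result becomes 8; next count becomes 13; next final value 229
after: scale becomes -216; next count becomes 5; next (!((!(((step - step) + max(count, base)) != (count + 9))) || (!((base - step) != max(count, step))))) evaluates to false; next result becomes 1; next at idx=0:; next result becomes 3; next at idx=1:; next result becomes 3; next at idx=2:; next result becomes 3; next at idx=3:; next result becomes 3; next count becomes 8; next final value 224
verdict: not equivalent; witness: base=3, step=-2


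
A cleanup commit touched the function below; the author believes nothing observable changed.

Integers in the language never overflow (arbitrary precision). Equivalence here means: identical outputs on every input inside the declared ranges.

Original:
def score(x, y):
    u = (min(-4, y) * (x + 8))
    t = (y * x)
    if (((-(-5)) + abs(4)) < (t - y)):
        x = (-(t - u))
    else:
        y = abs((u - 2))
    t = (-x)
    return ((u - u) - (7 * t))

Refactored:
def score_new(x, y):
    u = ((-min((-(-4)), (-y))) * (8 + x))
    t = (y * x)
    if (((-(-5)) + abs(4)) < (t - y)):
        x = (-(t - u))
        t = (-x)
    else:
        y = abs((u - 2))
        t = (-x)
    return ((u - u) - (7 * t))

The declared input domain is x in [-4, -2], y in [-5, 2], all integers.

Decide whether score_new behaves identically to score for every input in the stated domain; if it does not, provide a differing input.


These are not equivalent — on x=-4, y=-5 the outputs split (-280 vs -252).
score: u = -20; t = 20; (((-(-5)) + abs(4)) < (t - y)) -> true; x = -40; t = 40; return -280
score_new: u = -16; t = 20; (((-(-5)) + abs(4)) < (t - y)) -> true; x = -36; t = 36; return -252
verdict: not equivalent; witness: x=-4, y=-5


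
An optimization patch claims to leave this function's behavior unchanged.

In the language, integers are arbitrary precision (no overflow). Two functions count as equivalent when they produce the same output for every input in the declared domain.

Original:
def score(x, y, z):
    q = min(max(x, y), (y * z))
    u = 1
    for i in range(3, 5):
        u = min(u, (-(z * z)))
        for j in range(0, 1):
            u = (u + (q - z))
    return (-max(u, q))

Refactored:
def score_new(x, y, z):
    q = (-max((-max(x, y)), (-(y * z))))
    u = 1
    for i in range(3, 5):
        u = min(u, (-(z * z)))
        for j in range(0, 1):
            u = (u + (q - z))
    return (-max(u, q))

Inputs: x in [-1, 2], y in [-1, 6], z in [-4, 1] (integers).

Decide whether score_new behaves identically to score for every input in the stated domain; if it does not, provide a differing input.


Side by side, the visible changes include: min/max/abs usage differs.
Tracing x=0, y=3, z=-2: score: q = -6; u = 1; [i=3]; u = -4; [j=0]; u = -8; [i=4]; u = -8; [j=0]; u = -12; return 6 | score_new: q = -6; u = 1; [i=3]; u = -4; [j=0]; u = -8; [i=4]; u = -8; [j=0]; u = -12; return 6 — matching result 6.
Checked all 192 inputs in the declared domain: the outputs agree on every one.
verdict: equivalent


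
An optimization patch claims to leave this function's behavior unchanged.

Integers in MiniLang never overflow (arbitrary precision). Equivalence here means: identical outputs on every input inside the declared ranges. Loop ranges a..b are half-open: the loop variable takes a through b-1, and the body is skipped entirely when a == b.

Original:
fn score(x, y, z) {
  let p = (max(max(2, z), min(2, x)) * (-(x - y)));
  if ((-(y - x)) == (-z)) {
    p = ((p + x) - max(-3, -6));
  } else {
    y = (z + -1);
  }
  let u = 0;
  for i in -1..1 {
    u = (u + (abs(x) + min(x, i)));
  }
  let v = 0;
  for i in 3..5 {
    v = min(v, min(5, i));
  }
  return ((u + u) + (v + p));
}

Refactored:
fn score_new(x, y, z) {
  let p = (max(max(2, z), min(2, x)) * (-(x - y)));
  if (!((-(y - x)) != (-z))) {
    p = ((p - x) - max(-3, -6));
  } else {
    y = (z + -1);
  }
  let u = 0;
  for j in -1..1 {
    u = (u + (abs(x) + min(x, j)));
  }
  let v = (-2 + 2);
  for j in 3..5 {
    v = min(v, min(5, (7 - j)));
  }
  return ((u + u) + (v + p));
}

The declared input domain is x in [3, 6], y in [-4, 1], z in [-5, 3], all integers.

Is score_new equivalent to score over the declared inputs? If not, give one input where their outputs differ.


Run the pair on x=3, y=-2, z=-5.
score: p = -10; ((-(y - x)) == (-z)) -> true; p = -4; u = 0; [i=-1]; u = 2; [i=0]; u = 5; v = 0; [i=3]; v = 0; [i=4]; v = 0; return 6
score_new: p = -10; (!((-(y - x)) != (-z))) -> true; p = -10; u = 0; [j=-1]; u = 2; [j=0]; u = 5; v = 0; [j=3]; v = 0; [j=4]; v = 0; return 0
6 and 0 differ, so these are not the same function on this domain.
verdict: not equivalent; witness: x=3, y=-2, z=-5


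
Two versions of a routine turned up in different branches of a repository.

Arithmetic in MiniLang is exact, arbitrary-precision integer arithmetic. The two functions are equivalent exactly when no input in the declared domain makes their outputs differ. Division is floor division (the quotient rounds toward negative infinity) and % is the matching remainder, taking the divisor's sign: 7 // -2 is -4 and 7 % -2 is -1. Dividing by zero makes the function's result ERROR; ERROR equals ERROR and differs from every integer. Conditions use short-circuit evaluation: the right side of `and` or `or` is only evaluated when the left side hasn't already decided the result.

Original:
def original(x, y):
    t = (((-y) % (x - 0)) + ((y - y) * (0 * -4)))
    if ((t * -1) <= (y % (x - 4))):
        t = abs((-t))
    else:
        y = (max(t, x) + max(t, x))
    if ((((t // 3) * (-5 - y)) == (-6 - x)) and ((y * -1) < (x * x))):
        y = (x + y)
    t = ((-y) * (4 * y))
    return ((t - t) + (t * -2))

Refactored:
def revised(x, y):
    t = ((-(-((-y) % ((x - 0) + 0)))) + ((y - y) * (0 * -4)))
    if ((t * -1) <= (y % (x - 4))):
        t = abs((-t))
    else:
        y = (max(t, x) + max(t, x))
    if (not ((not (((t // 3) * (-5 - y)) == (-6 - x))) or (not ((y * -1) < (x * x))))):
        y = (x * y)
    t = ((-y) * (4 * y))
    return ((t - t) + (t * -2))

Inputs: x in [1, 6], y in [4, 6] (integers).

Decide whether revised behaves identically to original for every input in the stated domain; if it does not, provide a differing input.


These are not equivalent — on x=5, y=6 the outputs split (968 vs 7200).
original: t := 4 | ((t * -1) <= (y % (x - 4))): true | t := 4 | ((((t // 3) * (-5 - y)) == (-6 - x)) and ((y * -1) < (x * x))): true | y := 11 | t := -484 | result 968
revised: t := 4 | ((t * -1) <= (y % (x - 4))): true | t := 4 | (not ((not (((t // 3) * (-5 - y)) == (-6 - x))) or (not ((y * -1) < (x * x))))): true | y := 30 | t := -3600 | result 7200
verdict: not equivalent; witness: x=5, y=6


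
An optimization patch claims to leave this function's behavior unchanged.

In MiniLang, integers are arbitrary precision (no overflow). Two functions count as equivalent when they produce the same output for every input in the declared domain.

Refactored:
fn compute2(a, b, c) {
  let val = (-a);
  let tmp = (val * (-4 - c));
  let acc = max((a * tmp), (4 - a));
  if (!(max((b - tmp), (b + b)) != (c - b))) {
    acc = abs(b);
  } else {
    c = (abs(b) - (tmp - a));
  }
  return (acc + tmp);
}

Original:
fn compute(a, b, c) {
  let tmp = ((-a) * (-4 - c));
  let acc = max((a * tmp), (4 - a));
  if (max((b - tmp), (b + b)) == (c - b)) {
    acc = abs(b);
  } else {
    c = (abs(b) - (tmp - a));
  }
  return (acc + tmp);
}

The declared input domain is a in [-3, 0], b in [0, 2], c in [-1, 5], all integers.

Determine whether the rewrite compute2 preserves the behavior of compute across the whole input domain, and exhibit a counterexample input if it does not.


Reading the diff, among the changes: local variable names differ, boolean connective usage differs, comparison usage differs, statement counts differ.
Tracing a=-1, b=1, c=0: compute: tmp=-4, then acc=5, then (max((b - tmp), (b + b)) == (c - b)) is false, then c=4, then returns 1 | compute2: val=1, then tmp=-4, then acc=5, then (!(max((b - tmp), (b + b)) != (c - b))) is false, then c=4, then returns 1 — matching result 1.
An exhaustive pass over the 84 declared inputs shows identical outputs.
verdict: equivalent


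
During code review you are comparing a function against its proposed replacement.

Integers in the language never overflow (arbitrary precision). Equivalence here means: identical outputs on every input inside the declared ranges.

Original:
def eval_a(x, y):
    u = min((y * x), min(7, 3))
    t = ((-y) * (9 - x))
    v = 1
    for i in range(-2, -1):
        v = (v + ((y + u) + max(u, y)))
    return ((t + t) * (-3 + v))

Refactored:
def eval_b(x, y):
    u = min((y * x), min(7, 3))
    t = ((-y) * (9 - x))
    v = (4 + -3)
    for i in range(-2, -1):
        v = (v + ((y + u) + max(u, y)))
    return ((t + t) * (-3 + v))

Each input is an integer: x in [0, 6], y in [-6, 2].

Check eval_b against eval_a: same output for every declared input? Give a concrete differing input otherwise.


Reading the diff, among the changes: arithmetic usage differs; also constant usage differs.
As a probe, take x=3, y=-3: eval_a runs u = -9; t = 18; v = 1; [i=-2]; v = -14; return -612; eval_b runs u = -9; t = 18; v = 1; [i=-2]; v = -14; return -612; both end at -612.
Sweeping the whole domain (63 inputs) finds no disagreement.
verdict: equivalent


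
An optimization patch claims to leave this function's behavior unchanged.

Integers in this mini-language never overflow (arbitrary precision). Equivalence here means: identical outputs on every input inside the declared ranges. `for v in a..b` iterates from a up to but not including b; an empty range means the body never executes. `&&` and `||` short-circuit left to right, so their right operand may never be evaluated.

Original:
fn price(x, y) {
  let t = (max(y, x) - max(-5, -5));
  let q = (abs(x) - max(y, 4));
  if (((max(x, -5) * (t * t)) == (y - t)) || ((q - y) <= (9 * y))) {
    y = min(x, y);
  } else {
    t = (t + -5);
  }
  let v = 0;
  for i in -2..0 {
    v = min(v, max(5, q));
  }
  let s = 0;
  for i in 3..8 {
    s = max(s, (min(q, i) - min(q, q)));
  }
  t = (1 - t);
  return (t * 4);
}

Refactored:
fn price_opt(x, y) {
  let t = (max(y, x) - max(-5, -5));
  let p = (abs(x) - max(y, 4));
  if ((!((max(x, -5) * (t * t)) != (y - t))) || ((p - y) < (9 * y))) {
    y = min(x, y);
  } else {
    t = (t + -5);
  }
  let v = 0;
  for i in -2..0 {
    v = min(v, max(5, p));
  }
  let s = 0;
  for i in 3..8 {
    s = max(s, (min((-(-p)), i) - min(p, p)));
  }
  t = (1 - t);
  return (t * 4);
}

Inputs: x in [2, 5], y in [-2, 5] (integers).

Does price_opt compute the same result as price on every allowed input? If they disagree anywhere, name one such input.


On input x=4, y=0, price returns -32 while price_opt returns -12.
verdict: not equivalent; witness: x=4, y=0


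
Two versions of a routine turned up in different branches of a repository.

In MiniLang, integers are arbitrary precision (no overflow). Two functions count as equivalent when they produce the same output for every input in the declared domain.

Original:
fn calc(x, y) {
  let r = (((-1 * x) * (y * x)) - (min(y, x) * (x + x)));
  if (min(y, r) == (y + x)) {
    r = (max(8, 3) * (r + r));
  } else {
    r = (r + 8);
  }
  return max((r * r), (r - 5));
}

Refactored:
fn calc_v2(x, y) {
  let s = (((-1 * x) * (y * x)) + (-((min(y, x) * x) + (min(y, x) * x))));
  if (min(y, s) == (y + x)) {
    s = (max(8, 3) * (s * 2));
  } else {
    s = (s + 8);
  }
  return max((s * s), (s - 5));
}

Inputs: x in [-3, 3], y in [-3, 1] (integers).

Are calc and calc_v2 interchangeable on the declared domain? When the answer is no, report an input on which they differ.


Comparing the listings, the differences include: arithmetic usage differs; and constant usage differs; and local variable names differ; and min/max/abs usage differs.
Spot check at x=-1, y=-2 — calc: r becomes -2; next (min(y, r) == (y + x)) evaluates to false; next r becomes 6; next final value 36. calc_v2: s becomes -2; next (min(y, s) == (y + x)) evaluates to false; next s becomes 6; next final value 36. Both give 36.
Every one of the 35 inputs gives matching results.
verdict: equivalent


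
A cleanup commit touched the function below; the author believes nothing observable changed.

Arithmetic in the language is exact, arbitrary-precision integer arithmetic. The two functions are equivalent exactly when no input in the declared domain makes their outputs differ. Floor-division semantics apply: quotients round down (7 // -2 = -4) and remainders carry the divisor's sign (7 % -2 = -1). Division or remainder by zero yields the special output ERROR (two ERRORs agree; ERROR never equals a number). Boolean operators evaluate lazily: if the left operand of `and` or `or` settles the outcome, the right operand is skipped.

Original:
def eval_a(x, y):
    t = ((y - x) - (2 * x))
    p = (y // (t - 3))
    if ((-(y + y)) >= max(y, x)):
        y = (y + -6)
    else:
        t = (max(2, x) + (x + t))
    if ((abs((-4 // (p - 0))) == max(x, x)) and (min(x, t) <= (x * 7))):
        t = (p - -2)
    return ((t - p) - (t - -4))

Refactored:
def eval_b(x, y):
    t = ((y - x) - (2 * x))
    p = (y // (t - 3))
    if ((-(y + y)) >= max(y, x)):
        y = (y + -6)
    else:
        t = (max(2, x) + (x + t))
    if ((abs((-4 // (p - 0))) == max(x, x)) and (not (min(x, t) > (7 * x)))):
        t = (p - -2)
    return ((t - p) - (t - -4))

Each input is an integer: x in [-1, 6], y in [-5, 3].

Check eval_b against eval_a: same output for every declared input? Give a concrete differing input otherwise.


Comparing the listings, the differences include: boolean connective usage differs, and comparison usage differs.
Tracing x=0, y=3: eval_a: t := 3 | divide-by-zero, output ERROR | eval_b: t := 3 | divide-by-zero, output ERROR — matching result ERROR.
Sweeping the whole domain (72 inputs) finds no disagreement.
verdict: equivalent


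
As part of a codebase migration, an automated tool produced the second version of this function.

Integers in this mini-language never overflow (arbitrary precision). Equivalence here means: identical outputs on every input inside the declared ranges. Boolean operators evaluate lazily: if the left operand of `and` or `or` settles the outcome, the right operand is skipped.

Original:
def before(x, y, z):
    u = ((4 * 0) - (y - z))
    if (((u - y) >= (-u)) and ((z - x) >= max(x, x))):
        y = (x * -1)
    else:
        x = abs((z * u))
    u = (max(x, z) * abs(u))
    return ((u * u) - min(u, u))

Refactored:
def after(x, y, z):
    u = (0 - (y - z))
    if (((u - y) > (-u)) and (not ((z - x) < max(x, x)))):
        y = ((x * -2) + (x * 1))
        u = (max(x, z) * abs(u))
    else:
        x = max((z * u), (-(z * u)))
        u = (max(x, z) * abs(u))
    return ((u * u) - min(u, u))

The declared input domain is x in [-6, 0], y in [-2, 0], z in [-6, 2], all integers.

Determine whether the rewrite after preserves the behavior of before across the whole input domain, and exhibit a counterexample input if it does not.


x=-6, y=-2, z=-3 yields 12 from before but 6 from after.
verdict: not equivalent; witness: x=-6, y=-2, z=-3


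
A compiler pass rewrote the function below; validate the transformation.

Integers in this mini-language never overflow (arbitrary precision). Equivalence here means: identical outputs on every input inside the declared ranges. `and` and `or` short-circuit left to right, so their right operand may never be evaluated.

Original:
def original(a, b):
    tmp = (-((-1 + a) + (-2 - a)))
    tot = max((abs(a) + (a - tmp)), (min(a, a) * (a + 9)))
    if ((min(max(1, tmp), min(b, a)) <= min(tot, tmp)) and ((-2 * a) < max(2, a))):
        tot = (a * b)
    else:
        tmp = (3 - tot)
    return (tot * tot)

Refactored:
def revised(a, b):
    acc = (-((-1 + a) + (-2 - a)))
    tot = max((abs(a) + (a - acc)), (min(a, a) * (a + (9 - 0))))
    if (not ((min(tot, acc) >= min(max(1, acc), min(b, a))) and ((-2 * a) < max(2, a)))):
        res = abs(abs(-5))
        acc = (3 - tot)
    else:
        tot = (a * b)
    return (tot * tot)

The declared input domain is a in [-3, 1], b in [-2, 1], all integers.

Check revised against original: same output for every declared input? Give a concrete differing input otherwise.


Equivalent — the differences include arithmetic usage differs, plus constant usage differs, plus statement counts differ, plus comparison usage differs, plus boolean connective usage differs, plus local variable names differ, plus min/max/abs usage differs, yet no declared input distinguishes the two.
One worked example (a=1, b=1) — original: tmp becomes 3; next tot becomes 10; next ((min(max(1, tmp), min(b, a)) <= min(tot, tmp)) and ((-2 * a) < max(2, a))) evaluates to true; next tot becomes 1; next final value 1; revised: acc becomes 3; next tot becomes 10; next (not ((min(tot, acc) >= min(max(1, acc), min(b, a))) and ((-2 * a) < max(2, a)))) evaluates to false; next tot becomes 1; next final value 1; agreement on 1.
Across all 20 domain points the two functions coincide.
verdict: equivalent


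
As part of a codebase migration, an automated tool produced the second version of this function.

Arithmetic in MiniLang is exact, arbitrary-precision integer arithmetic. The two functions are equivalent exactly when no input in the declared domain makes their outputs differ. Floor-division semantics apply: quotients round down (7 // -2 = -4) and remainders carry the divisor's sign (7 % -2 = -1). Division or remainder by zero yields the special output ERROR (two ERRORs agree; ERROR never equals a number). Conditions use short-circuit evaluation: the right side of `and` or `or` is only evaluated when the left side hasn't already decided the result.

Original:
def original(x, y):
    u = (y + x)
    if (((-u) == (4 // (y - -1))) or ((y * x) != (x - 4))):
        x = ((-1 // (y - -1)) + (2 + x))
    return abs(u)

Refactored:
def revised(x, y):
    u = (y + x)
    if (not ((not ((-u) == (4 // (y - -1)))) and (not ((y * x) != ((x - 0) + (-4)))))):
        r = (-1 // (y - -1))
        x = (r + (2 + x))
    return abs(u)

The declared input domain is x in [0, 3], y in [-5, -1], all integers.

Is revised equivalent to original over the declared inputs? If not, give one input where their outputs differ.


Reading the diff, among the changes: statement counts differ, plus local variable names differ, plus boolean connective usage differs, plus constant usage differs, plus arithmetic usage differs.
Spot check at x=1, y=-3 — original: u := -2 | (((-u) == (4 // (y - -1))) or ((y * x) != (x - 4))): false | result 2. revised: u := -2 | (not ((not ((-u) == (4 // (y - -1)))) and (not ((y * x) != ((x - 0) + (-4)))))): false | result 2. Both give 2.
Sweeping the whole domain (20 inputs) finds no disagreement.
verdict: equivalent


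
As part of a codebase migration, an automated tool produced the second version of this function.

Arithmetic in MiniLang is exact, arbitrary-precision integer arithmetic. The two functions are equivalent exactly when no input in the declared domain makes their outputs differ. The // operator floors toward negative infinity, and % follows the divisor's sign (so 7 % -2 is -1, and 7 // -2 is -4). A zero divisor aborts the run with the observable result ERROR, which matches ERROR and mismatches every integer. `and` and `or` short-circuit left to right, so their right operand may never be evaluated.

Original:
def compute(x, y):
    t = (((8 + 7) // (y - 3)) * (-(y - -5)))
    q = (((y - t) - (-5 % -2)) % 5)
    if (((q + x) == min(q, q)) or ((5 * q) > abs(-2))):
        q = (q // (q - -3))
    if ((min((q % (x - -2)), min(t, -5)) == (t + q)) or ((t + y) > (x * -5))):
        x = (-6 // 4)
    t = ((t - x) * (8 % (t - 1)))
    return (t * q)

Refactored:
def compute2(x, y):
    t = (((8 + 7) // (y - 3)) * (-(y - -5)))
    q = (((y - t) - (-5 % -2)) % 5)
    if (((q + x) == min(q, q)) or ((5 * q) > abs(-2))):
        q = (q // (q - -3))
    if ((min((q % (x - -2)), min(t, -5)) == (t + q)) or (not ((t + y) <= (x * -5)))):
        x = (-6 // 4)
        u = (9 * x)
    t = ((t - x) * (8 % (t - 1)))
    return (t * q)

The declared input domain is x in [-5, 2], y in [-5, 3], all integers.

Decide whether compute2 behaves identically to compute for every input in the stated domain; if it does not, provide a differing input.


Differences: boolean connective usage differs; and constant usage differs; and arithmetic usage differs; and statement counts differ; and local variable names differ; and comparison usage differs — yet all 72 inputs agree.
verdict: equivalent


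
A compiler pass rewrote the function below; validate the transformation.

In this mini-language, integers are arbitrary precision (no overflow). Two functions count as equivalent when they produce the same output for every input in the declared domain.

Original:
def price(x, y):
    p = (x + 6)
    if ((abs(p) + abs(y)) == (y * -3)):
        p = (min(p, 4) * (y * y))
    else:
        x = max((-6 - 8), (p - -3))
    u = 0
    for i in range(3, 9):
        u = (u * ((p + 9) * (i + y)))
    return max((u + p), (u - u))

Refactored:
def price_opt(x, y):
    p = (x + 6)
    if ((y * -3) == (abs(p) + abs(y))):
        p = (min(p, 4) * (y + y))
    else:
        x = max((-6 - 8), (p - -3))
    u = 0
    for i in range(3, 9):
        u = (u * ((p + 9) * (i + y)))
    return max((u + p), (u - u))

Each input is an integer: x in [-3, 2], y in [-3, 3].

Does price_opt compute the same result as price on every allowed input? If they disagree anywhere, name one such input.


Input x=-2, y=-2: 16 from price versus 0 from price_opt.
verdict: not equivalent; witness: x=-2, y=-2


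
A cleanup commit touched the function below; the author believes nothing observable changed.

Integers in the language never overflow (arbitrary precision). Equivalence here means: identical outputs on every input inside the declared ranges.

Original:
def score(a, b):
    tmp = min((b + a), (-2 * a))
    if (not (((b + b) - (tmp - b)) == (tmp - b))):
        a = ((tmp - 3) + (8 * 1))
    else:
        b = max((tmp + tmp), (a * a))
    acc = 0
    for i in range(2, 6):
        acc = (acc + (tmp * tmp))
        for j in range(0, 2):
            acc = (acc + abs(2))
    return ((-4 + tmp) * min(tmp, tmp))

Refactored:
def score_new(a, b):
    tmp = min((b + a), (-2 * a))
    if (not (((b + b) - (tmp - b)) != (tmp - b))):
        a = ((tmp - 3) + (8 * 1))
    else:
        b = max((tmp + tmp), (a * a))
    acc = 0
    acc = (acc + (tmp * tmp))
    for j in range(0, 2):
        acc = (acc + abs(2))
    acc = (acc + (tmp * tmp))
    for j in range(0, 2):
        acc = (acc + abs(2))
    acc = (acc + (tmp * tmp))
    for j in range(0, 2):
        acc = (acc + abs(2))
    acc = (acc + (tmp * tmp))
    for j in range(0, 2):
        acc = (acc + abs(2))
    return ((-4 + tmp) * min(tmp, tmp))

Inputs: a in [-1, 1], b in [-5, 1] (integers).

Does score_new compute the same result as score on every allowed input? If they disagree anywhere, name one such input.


Equivalent. The one real change (`(((b + b) - (tmp - b)) == (tmp - b))` became `(((b + b) - (tmp - b)) != (tmp - b))`) has no effect anywhere in the declared ranges.
Every one of the 21 inputs gives matching results.
As a probe, take a=1, b=-4: score runs tmp=-3, then (not (((b + b) - (tmp - b)) == (tmp - b))) is true, then a=2, then acc=0, then (i=2), then acc=9, then (j=0), then acc=11, then (j=1), then acc=13, then (i=3), then acc=22, then (j=0), then acc=24, then (j=1), then acc=26, then (i=4), then acc=35, then (j=0), then acc=37, then (j=1), then acc=39, then (i=5), then acc=48, then (j=0), then acc=50, then (j=1), then acc=52, then returns 21; score_new runs tmp=-3, then (not (((b + b) - (tmp - b)) != (tmp - b))) is false, then b=1, then acc=0, then acc=9, then (j=0), then acc=11, then (j=1), then acc=13, then acc=22, then (j=0), then acc=24, then (j=1), then acc=26, then acc=35, then (j=0), then acc=37, then (j=1), then acc=39, then acc=48, then (j=0), then acc=50, then (j=1), then acc=52, then returns 21; both end at 21.
verdict: equivalent


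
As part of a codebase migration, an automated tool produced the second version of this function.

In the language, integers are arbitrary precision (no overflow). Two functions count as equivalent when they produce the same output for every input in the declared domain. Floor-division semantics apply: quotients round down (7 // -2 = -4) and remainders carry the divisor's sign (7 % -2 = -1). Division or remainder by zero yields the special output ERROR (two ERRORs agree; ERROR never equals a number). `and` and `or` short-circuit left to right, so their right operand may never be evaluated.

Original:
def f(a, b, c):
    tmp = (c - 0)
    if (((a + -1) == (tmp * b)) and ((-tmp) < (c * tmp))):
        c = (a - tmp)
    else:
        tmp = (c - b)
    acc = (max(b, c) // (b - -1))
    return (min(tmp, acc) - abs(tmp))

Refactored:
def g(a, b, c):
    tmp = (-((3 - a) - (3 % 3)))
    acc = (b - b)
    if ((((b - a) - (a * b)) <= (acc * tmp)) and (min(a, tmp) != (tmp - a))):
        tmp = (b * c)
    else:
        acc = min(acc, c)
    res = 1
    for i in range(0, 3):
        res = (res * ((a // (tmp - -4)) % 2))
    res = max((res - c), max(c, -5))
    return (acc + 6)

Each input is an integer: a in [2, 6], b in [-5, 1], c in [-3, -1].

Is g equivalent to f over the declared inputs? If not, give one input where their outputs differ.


Consider the input a=2, b=-5, c=-3.
f: tmp := -3 | (((a + -1) == (tmp * b)) and ((-tmp) < (c * tmp))): false | tmp := 2 | acc := 0 | result -2
g: tmp := -1 | acc := 0 | ((((b - a) - (a * b)) <= (acc * tmp)) and (min(a, tmp) != (tmp - a))): false | acc := -3 | res := 1 | iter i=0: | res := 0 | iter i=1: | res := 0 | iter i=2: | res := 0 | res := 3 | result 3
-2 and 3 differ, so these are not the same function on this domain.
verdict: not equivalent; witness: a=2, b=-5, c=-3


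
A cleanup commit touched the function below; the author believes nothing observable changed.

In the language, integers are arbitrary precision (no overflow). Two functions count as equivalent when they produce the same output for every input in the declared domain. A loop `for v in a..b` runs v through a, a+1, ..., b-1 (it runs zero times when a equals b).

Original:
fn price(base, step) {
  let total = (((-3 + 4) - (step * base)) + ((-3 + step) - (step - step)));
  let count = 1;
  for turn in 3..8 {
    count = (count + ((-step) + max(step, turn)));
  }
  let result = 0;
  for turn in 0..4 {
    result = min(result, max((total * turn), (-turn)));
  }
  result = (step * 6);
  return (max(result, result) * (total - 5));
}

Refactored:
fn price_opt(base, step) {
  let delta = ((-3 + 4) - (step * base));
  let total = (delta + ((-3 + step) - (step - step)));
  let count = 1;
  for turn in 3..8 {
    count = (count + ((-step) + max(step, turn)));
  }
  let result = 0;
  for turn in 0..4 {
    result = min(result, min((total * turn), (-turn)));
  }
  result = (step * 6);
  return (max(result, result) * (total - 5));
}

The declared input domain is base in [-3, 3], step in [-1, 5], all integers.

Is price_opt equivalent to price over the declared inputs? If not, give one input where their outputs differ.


Equivalent. Although `max((total * turn), (-turn))` became `min((total * turn), (-turn))`, no input in the stated domain can expose it.
Sweeping the whole domain (49 inputs) finds no disagreement.
As a probe, take base=3, step=2: price runs total becomes -6; next count becomes 1; next at turn=3:; next count becomes 2; next at turn=4:; next count becomes 4; next at turn=5:; next count becomes 7; next at turn=6:; next count becomes 11; next at turn=7:; next count becomes 16; next result becomes 0; next at turn=0:; next result becomes 0; next at turn=1:; next result becomes -1; next at turn=2:; next result becomes -2; next at turn=3:; next result becomes -3; next result becomes 12; next final value -132; price_opt runs delta becomes -5; next total becomes -6; next count becomes 1; next at turn=3:; next count becomes 2; next at turn=4:; next count becomes 4; next at turn=5:; next count becomes 7; next at turn=6:; next count becomes 11; next at turn=7:; next count becomes 16; next result becomes 0; next at turn=0:; next result becomes 0; next at turn=1:; next result becomes -6; next at turn=2:; next result becomes -12; next at turn=3:; next result becomes -18; next result becomes 12; next final value -132; both end at -132.
verdict: equivalent


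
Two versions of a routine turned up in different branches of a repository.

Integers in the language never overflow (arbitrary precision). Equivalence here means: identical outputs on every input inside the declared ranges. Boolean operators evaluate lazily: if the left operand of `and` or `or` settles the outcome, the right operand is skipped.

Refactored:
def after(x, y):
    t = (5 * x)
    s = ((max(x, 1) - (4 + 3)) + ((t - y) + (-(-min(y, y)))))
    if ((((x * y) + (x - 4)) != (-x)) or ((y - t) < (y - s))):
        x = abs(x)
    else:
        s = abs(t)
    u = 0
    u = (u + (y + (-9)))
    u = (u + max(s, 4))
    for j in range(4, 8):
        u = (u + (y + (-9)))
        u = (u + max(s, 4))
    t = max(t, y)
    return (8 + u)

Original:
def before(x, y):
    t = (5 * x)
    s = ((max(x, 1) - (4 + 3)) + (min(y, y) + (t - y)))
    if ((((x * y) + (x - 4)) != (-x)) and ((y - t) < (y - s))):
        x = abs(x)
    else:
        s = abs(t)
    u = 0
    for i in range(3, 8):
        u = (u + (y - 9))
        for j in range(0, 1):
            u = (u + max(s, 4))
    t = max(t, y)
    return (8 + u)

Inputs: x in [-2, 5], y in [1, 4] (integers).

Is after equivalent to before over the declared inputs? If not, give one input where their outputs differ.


x=1, y=2 yields -2 from before but -7 from after.
verdict: not equivalent; witness: x=1, y=2
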